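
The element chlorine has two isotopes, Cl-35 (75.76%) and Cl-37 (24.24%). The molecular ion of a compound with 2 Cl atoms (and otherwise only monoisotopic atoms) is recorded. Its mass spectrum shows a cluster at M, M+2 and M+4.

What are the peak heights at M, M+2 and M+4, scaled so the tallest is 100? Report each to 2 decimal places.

100.00 : 63.99 : 10.24

Expanding (0.7576 + 0.2424)^2:
P(M) = 0.7576^2 = 0.573958
P(M+2) = 2 × 0.7576^1 × 0.2424^1 = 0.367284
P(M+4) = 0.2424^2 = 0.058758
The M peak is largest (0.573958); scaling to 100 gives 100.00 : 63.99 : 10.24.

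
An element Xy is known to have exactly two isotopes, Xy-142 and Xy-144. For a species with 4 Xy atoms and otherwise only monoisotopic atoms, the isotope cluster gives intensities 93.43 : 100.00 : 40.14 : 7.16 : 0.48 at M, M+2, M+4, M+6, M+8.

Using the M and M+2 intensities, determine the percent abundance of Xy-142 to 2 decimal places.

Let p = fractional abundance of Xy-142. I(M+2)/I(M) = [C(4,1)·p^3·(1−p)] / p^4 = 4·(1−p)/p = 100.00/93.43 = 1.0703
(1−p)/p = 1.0703/4 = 0.2676  ⇒  p = 1/(1 + 0.2676) = 0.7889
Xy-142: 78.89%, Xy-144: 21.11%.

78.89%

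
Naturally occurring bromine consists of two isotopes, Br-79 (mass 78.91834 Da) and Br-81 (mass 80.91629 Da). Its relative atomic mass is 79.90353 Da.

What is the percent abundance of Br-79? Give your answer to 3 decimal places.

Let x be the fractional abundance of Br-79; then Br-81 has abundance 1 − x.
78.91834·x + 80.91629·(1 − x) = 79.90353
(78.91834 − 80.91629)·x = 79.90353 − 80.91629
x = -1.01276 / -1.99795 = 0.50690 → 50.690% Br-79, 49.310% Br-81.

50.690%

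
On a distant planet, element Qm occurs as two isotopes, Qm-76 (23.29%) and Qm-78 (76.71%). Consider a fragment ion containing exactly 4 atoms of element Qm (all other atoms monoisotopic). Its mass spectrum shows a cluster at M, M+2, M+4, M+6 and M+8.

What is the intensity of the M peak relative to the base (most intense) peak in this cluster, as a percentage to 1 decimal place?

0.7%

(0.2329 + 0.7671)^4 gives M 0.0029, M+2 0.0388, M+4 0.1915, M+6 0.4205, M+8 0.3463; the largest is M+6.
P(M+6) = C(4,3) × 0.2329^1 × 0.7671^3 = 4 × 0.2329 × 0.45139417 = 0.420519 (base)
P(M) = C(4,0) × 0.2329^4 × 0.7671^0 = 1 × 0.00294224 × 1.0000 = 0.002942
Relative intensity = 0.002942 / 0.420519 × 100 = 0.7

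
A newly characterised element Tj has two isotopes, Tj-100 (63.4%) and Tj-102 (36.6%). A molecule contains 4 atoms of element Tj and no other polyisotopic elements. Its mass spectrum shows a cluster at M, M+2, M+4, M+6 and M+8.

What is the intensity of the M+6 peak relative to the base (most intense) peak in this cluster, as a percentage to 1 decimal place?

33.3%

(0.634 + 0.366)^4 gives M 0.1616, M+2 0.3731, M+4 0.3231, M+6 0.1243, M+8 0.0179; the largest is M+2.
P(M+2) = C(4,1) × 0.634^3 × 0.366^1 = 4 × 0.2548401 × 0.3660 = 0.373086 (base)
P(M+6) = C(4,3) × 0.634^1 × 0.366^3 = 4 × 0.6340 × 0.0490279 = 0.124335
Relative intensity = 0.124335 / 0.373086 × 100 = 33.3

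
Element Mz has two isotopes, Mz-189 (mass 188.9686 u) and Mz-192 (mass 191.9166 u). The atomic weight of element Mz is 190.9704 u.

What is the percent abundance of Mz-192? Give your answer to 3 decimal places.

Writing the weighted mean with unknown fraction x of Mz-189:
188.9686·x + 191.9166·(1 − x) = 190.9704
(188.9686 − 191.9166)·x = 190.9704 − 191.9166
x = -0.9462 / -2.9480 = 0.32096 → 32.096% Mz-189, 67.904% Mz-192.

67.904%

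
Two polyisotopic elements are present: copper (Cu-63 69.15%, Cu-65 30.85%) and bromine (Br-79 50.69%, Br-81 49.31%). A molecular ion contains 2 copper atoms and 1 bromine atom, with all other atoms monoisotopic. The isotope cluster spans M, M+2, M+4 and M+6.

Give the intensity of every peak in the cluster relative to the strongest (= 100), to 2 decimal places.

Copper pattern (n=2): 0.47817225 : 0.4266555 : 0.09517225
Bromine pattern (n=1): 0.5069 : 0.4931
Convolve the two distributions (both contribute in 2-u steps):
  M: 0.47817225×0.5069 = 0.242386
  M+2: 0.47817225×0.4931 + 0.4266555×0.5069 = 0.452058
  M+4: 0.4266555×0.4931 + 0.09517225×0.5069 = 0.258627
  M+6: 0.09517225×0.4931 = 0.046929
Scale to base peak (0.452058) = 100: 53.62 : 100.00 : 57.21 : 10.38

53.62 : 100.00 : 57.21 : 10.38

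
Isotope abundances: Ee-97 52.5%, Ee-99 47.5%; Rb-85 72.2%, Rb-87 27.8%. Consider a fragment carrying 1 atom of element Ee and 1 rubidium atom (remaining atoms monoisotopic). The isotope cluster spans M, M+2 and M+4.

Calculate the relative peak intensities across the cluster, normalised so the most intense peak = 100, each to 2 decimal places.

77.53 : 100.00 : 27.01

Element Ee pattern (n=1): 0.5250 : 0.4750
Rubidium pattern (n=1): 0.7220 : 0.2780
Convolve the two distributions (both contribute in 2-u steps):
  M: 0.5250×0.7220 = 0.379050
  M+2: 0.5250×0.2780 + 0.4750×0.7220 = 0.488900
  M+4: 0.4750×0.2780 = 0.132050
Scale to base peak (0.488900) = 100: 77.53 : 100.00 : 27.01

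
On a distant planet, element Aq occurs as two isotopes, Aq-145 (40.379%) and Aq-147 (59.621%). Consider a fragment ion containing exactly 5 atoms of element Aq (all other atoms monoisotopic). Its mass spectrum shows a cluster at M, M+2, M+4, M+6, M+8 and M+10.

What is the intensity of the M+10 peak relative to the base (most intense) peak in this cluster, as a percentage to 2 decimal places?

21.80%

Term probabilities: M 0.0107, M+2 0.0792, M+4 0.2340, M+6 0.3455, M+8 0.2551, M+10 0.0753. Base peak = M+6.
P(M+6) = C(5,3) × 0.40379^2 × 0.59621^3 = 10 × 0.16304636 × 0.2119326 = 0.345548 (base)
P(M+10) = C(5,5) × 0.40379^0 × 0.59621^5 = 1 × 1.0000 × 0.07533491 = 0.075335
Relative intensity = 0.075335 / 0.345548 × 100 = 21.80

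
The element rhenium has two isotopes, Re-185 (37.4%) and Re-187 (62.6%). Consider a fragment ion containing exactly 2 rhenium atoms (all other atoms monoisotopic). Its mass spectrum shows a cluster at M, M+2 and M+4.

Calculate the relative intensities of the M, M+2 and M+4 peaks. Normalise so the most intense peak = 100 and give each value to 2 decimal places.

Expanding (0.374 + 0.626)^2:
P(M) = 0.374^2 = 0.139876
P(M+2) = 2 × 0.374^1 × 0.626^1 = 0.468248
P(M+4) = 0.626^2 = 0.391876
The M+2 peak is largest (0.468248); scaling to 100 gives 29.87 : 100.00 : 83.69.

29.87 : 100.00 : 83.69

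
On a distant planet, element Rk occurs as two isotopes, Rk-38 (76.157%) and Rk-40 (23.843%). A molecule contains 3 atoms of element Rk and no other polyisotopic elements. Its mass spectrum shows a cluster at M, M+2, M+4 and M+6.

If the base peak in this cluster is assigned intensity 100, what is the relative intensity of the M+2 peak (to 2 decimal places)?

Binomial terms of (0.76157 + 0.23843)^3: M 0.4417, M+2 0.4149, M+4 0.1299, M+6 0.0136 → M is the base peak.
P(M) = C(3,0) × 0.76157^3 × 0.23843^0 = 1 × 0.44170212 × 1.0000 = 0.441702 (base)
P(M+2) = C(3,1) × 0.76157^2 × 0.23843^1 = 3 × 0.57998886 × 0.23843 = 0.414860
Relative intensity = 0.414860 / 0.441702 × 100 = 93.92

93.92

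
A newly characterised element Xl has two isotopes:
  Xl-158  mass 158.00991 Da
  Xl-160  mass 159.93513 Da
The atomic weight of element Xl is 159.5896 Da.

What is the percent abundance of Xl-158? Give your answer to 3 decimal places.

17.948%

Writing the weighted mean with unknown fraction x of Xl-158:
158.00991·x + 159.93513·(1 − x) = 159.5896
(158.00991 − 159.93513)·x = 159.5896 − 159.93513
x = -0.34553 / -1.92522 = 0.17948 → 17.948% Xl-158, 82.052% Xl-160.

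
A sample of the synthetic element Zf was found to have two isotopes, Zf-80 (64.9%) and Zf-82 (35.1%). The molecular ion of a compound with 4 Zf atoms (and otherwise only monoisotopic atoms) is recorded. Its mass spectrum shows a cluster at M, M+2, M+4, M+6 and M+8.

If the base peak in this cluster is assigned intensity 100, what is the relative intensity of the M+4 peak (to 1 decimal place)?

81.1

Term probabilities: M 0.1774, M+2 0.3838, M+4 0.3114, M+6 0.1123, M+8 0.0152. Base peak = M+2.
P(M+2) = C(4,1) × 0.649^3 × 0.351^1 = 4 × 0.27335945 × 0.3510 = 0.383797 (base)
P(M+4) = C(4,2) × 0.649^2 × 0.351^2 = 6 × 0.421201 × 0.123201 = 0.311354
Relative intensity = 0.311354 / 0.383797 × 100 = 81.1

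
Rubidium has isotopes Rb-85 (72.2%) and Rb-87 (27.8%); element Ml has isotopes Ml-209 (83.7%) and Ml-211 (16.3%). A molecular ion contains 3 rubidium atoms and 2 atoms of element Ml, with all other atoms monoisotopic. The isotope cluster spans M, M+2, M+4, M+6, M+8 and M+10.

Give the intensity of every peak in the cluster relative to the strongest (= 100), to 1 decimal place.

Rubidium pattern (n=3): 0.37636705 : 0.43475086 : 0.16739714 : 0.02148495
Element Ml pattern (n=2): 0.700569 : 0.272862 : 0.026569
Convolve the two distributions (both contribute in 2-u steps):
  M: 0.37636705×0.700569 = 0.263671
  M+2: 0.37636705×0.272862 + 0.43475086×0.700569 = 0.407269
  M+4: 0.37636705×0.026569 + 0.43475086×0.272862 + 0.16739714×0.700569 = 0.245900
  M+6: 0.43475086×0.026569 + 0.16739714×0.272862 + 0.02148495×0.700569 = 0.072279
  M+8: 0.16739714×0.026569 + 0.02148495×0.272862 = 0.010310
  M+10: 0.02148495×0.026569 = 0.000571
Scale to base peak (0.407269) = 100: 64.7 : 100.0 : 60.4 : 17.7 : 2.5 : 0.1

64.7 : 100.0 : 60.4 : 17.7 : 2.5 : 0.1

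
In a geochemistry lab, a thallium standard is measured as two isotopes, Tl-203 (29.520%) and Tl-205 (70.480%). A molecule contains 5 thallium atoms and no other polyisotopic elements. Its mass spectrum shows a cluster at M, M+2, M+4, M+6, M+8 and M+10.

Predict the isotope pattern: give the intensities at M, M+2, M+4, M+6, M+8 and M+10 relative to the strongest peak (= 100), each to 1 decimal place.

0.6 : 7.3 : 35.1 : 83.8 : 100.0 : 47.8

Expanding (0.29520 + 0.70480)^5:
P(M) = 0.29520^5 = 0.002242
P(M+2) = 5 × 0.29520^4 × 0.70480^1 = 0.026761
P(M+4) = 10 × 0.29520^3 × 0.70480^2 = 0.127785
P(M+6) = 10 × 0.29520^2 × 0.70480^3 = 0.305092
P(M+8) = 5 × 0.29520^1 × 0.70480^4 = 0.364208
P(M+10) = 0.70480^5 = 0.173912
The M+8 peak is largest (0.364208); scaling to 100 gives 0.6 : 7.3 : 35.1 : 83.8 : 100.0 : 47.8.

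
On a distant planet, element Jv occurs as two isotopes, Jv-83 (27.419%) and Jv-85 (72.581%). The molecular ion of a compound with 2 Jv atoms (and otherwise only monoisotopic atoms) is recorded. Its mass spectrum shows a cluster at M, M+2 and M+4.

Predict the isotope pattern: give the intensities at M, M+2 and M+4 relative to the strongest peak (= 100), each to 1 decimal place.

Expanding (0.27419 + 0.72581)^2:
P(M) = 0.27419^2 = 0.075180
P(M+2) = 2 × 0.27419^1 × 0.72581^1 = 0.398020
P(M+4) = 0.72581^2 = 0.526800
The M+4 peak is largest (0.526800); scaling to 100 gives 14.3 : 75.6 : 100.0.

14.3 : 75.6 : 100.0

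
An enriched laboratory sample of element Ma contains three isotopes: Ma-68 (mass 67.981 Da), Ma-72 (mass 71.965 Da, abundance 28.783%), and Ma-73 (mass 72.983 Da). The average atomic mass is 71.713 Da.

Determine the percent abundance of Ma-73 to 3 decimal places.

51.685%

The remaining 71.217% is split between Ma-68 (fraction x) and Ma-73 (fraction 0.71217 − x).
Substituting: 67.981x + 72.983(0.71217 − x) = 50.99931405
(67.981 − 72.983)x = -0.97698906  ⇒  x = 0.19532, y = 0.51685
Ma-68: 19.532%, Ma-73: 51.685%.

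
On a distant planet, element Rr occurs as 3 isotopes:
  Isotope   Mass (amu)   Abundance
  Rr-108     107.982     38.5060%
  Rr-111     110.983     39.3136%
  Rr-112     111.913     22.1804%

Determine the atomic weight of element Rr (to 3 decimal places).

110.034 amu

Weight each isotope mass by its fractional abundance: 0.385060 × 107.982 + 0.393136 × 110.983 + 0.221804 × 111.913
= 41.5795 + 43.6314 + 24.8228 = 110.0337 amu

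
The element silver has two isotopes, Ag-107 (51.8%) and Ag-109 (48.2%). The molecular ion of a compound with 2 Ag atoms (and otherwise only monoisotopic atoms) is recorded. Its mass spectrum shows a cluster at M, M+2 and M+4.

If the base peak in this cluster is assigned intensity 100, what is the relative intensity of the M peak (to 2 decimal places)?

53.73

Term probabilities: M 0.2683, M+2 0.4994, M+4 0.2323. Base peak = M+2.
P(M+2) = C(2,1) × 0.518^1 × 0.482^1 = 2 × 0.5180 × 0.4820 = 0.499352 (base)
P(M) = C(2,0) × 0.518^2 × 0.482^0 = 1 × 0.268324 × 1.0000 = 0.268324
Relative intensity = 0.268324 / 0.499352 × 100 = 53.73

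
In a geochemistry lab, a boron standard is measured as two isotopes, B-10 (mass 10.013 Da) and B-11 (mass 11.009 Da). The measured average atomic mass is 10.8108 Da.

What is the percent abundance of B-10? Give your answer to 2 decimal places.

With x = fraction of B-10 (so B-11 is 1 − x):
10.013·x + 11.009·(1 − x) = 10.8108
(10.013 − 11.009)·x = 10.8108 − 11.009
x = -0.1982 / -0.996 = 0.19900 → 19.90% B-10, 80.10% B-11.

19.90%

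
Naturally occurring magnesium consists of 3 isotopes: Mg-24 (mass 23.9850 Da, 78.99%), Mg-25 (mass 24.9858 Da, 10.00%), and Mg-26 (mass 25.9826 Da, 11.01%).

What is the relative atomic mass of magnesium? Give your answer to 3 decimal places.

24.305 Da

The abundance-weighted mean is 0.7899 × 23.9850 + 0.1000 × 24.9858 + 0.1101 × 25.9826
= 18.94575 + 2.49858 + 2.86068 = 24.30501 Da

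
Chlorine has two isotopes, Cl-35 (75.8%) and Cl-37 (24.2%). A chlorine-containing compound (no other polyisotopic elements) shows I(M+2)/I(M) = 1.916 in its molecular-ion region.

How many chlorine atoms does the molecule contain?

The M+2/M ratio from n Cl atoms is n · q/p = n · 0.242/0.758.
n = 1.916 × 0.758/0.242 = 6.00 ≈ 6

6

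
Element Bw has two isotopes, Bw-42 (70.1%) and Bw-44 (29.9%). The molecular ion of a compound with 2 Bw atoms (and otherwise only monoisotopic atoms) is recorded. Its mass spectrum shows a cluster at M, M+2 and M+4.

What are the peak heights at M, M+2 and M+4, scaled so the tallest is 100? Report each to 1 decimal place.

100.0 : 85.3 : 18.2

The 2 Bw atoms are independent, so intensities follow the terms of (0.701 + 0.299)^2.
P(M) = 0.701^2 = 0.491401
P(M+2) = 2 × 0.701^1 × 0.299^1 = 0.419198
P(M+4) = 0.299^2 = 0.089401
The M peak is largest (0.491401); scaling to 100 gives 100.0 : 85.3 : 18.2.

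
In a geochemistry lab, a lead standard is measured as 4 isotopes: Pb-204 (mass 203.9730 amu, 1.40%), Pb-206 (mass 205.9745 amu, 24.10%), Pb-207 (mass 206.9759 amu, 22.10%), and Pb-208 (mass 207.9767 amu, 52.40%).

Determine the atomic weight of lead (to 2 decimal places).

207.22 amu

Average mass = Σ (abundance × isotope mass) = 0.0140 × 203.9730 + 0.2410 × 205.9745 + 0.2210 × 206.9759 + 0.5240 × 207.9767
= 2.85562 + 49.63985 + 45.74167 + 108.97979 = 207.21693 amu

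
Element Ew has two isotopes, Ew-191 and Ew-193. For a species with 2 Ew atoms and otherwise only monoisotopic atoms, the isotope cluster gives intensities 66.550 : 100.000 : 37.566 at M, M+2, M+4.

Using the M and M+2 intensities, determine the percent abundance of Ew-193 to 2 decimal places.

Let p = fractional abundance of Ew-191. I(M+2)/I(M) = [C(2,1)·p^1·(1−p)] / p^2 = 2·(1−p)/p = 100.000/66.550 = 1.5026
(1−p)/p = 1.5026/2 = 0.7513  ⇒  p = 1/(1 + 0.7513) = 0.5710
Ew-191: 57.10%, Ew-193: 42.90%.

42.90%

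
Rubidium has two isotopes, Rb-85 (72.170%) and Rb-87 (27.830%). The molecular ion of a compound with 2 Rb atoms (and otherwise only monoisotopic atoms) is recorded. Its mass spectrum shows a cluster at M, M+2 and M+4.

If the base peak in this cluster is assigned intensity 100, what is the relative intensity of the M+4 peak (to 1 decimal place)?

14.9

Binomial terms of (0.72170 + 0.27830)^2: M 0.5209, M+2 0.4017, M+4 0.0775 → M is the base peak.
P(M) = C(2,0) × 0.72170^2 × 0.27830^0 = 1 × 0.52085089 × 1.0000 = 0.520851 (base)
P(M+4) = C(2,2) × 0.72170^0 × 0.27830^2 = 1 × 1.0000 × 0.07745089 = 0.077451
Relative intensity = 0.077451 / 0.520851 × 100 = 14.9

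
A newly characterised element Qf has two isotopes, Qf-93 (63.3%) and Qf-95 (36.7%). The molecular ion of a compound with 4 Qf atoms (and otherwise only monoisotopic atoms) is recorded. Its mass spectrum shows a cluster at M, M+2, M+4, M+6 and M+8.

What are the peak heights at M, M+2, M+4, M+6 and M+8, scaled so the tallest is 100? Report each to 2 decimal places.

Expanding (0.633 + 0.367)^4:
P(M) = 0.633^4 = 0.160552
P(M+2) = 4 × 0.633^3 × 0.367^1 = 0.372338
P(M+4) = 6 × 0.633^2 × 0.367^2 = 0.323810
P(M+6) = 4 × 0.633^1 × 0.367^3 = 0.125159
P(M+8) = 0.367^4 = 0.018141
The M+2 peak is largest (0.372338); scaling to 100 gives 43.12 : 100.00 : 86.97 : 33.61 : 4.87.

43.12 : 100.00 : 86.97 : 33.61 : 4.87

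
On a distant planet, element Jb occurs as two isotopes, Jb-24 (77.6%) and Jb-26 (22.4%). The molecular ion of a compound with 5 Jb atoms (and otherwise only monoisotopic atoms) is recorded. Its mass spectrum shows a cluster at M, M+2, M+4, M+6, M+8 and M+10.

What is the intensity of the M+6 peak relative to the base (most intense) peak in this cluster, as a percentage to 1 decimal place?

16.7%

Binomial terms of (0.776 + 0.224)^5: M 0.2814, M+2 0.4061, M+4 0.2345, M+6 0.0677, M+8 0.0098, M+10 0.0006 → M+2 is the base peak.
P(M+2) = C(5,1) × 0.776^4 × 0.224^1 = 5 × 0.36261593 × 0.2240 = 0.406130 (base)
P(M+6) = C(5,3) × 0.776^2 × 0.224^3 = 10 × 0.602176 × 0.01123942 = 0.067681
Relative intensity = 0.067681 / 0.406130 × 100 = 16.7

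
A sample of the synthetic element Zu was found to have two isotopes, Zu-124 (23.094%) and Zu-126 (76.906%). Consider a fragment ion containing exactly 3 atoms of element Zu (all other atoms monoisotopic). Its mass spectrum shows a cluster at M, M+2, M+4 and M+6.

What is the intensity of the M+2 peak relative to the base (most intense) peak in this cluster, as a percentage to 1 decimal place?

Term probabilities: M 0.0123, M+2 0.1230, M+4 0.4098, M+6 0.4549. Base peak = M+6.
P(M+6) = C(3,3) × 0.23094^0 × 0.76906^3 = 1 × 1.0000 × 0.45486306 = 0.454863 (base)
P(M+2) = C(3,1) × 0.23094^2 × 0.76906^1 = 3 × 0.05333328 × 0.76906 = 0.123049
Relative intensity = 0.123049 / 0.454863 × 100 = 27.1

27.1%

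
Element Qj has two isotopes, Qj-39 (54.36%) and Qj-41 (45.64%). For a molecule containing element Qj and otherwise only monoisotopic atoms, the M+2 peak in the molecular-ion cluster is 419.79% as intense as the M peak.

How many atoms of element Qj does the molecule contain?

With n Qj atoms, P(M+2)/P(M) = C(n,1)·p^(n−1)q / p^n = n·q/p = n · 0.4564/0.5436.
n = 4.1979 × 0.5436/0.4564 = 5.00 ≈ 5

5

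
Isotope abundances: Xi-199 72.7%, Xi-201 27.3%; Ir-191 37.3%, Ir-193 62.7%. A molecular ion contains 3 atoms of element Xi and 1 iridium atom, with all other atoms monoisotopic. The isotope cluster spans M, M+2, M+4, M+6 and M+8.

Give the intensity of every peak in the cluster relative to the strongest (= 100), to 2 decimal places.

35.62 : 100.00 : 82.52 : 27.21 : 3.17

Element Xi pattern (n=3): 0.38424058 : 0.43286525 : 0.16254775 : 0.02034642
Iridium pattern (n=1): 0.3730 : 0.6270
Convolve the two distributions (both contribute in 2-u steps):
  M: 0.38424058×0.3730 = 0.143322
  M+2: 0.38424058×0.6270 + 0.43286525×0.3730 = 0.402378
  M+4: 0.43286525×0.6270 + 0.16254775×0.3730 = 0.332037
  M+6: 0.16254775×0.6270 + 0.02034642×0.3730 = 0.109507
  M+8: 0.02034642×0.6270 = 0.012757
Scale to base peak (0.402378) = 100: 35.62 : 100.00 : 82.52 : 27.21 : 3.17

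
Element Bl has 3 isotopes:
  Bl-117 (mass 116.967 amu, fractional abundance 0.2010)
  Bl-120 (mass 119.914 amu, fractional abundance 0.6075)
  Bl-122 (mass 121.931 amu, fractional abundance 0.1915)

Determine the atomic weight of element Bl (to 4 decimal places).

Ar = Σ fᵢ·mᵢ = 0.2010 × 116.967 + 0.6075 × 119.914 + 0.1915 × 121.931
= 23.51037 + 72.84776 + 23.34979 = 119.70792 amu

119.7079 amu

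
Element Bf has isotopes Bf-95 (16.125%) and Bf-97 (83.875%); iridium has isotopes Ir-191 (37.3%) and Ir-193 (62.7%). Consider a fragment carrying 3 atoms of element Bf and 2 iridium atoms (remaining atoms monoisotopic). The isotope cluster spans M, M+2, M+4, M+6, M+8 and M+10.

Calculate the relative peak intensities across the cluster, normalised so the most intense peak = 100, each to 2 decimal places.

0.14 : 2.70 : 19.42 : 65.16 : 100.00 : 56.61

Element Bf pattern (n=3): 0.00419275 : 0.06542643 : 0.34031888 : 0.59006194
Iridium pattern (n=2): 0.139129 : 0.467742 : 0.393129
Convolve the two distributions (both contribute in 2-u steps):
  M: 0.00419275×0.139129 = 0.000583
  M+2: 0.00419275×0.467742 + 0.06542643×0.139129 = 0.011064
  M+4: 0.00419275×0.393129 + 0.06542643×0.467742 + 0.34031888×0.139129 = 0.079599
  M+6: 0.06542643×0.393129 + 0.34031888×0.467742 + 0.59006194×0.139129 = 0.266997
  M+8: 0.34031888×0.393129 + 0.59006194×0.467742 = 0.409786
  M+10: 0.59006194×0.393129 = 0.231970
Scale to base peak (0.409786) = 100: 0.14 : 2.70 : 19.42 : 65.16 : 100.00 : 56.61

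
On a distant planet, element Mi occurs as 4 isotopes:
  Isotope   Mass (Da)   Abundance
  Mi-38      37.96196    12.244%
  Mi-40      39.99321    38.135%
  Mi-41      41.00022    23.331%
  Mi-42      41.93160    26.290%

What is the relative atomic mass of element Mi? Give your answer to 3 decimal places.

40.489 Da

The abundance-weighted mean is 0.12244 × 37.96196 + 0.38135 × 39.99321 + 0.23331 × 41.00022 + 0.26290 × 41.93160
= 4.648062 + 15.251411 + 9.565761 + 11.023818 = 40.489052 Da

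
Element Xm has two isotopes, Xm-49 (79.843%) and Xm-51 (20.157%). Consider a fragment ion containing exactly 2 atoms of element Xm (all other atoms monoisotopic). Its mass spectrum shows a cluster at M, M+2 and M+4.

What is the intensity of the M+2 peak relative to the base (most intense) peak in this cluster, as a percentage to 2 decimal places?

Term probabilities: M 0.6375, M+2 0.3219, M+4 0.0406. Base peak = M.
P(M) = C(2,0) × 0.79843^2 × 0.20157^0 = 1 × 0.63749046 × 1.0000 = 0.637490 (base)
P(M+2) = C(2,1) × 0.79843^1 × 0.20157^1 = 2 × 0.79843 × 0.20157 = 0.321879
Relative intensity = 0.321879 / 0.637490 × 100 = 50.49

50.49%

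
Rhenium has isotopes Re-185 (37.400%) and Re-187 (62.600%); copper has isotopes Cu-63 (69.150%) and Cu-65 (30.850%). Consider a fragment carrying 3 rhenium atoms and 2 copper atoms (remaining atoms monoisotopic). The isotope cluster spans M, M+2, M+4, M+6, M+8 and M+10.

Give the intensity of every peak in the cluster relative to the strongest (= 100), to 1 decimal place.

Rhenium pattern (n=3): 0.05231362 : 0.26268713 : 0.43968487 : 0.24531438
Copper pattern (n=2): 0.47817225 : 0.4266555 : 0.09517225
Convolve the two distributions (both contribute in 2-u steps):
  M: 0.05231362×0.47817225 = 0.025015
  M+2: 0.05231362×0.4266555 + 0.26268713×0.47817225 = 0.147930
  M+4: 0.05231362×0.09517225 + 0.26268713×0.4266555 + 0.43968487×0.47817225 = 0.327301
  M+6: 0.26268713×0.09517225 + 0.43968487×0.4266555 + 0.24531438×0.47817225 = 0.329897
  M+8: 0.43968487×0.09517225 + 0.24531438×0.4266555 = 0.146511
  M+10: 0.24531438×0.09517225 = 0.023347
Scale to base peak (0.329897) = 100: 7.6 : 44.8 : 99.2 : 100.0 : 44.4 : 7.1

7.6 : 44.8 : 99.2 : 100.0 : 44.4 : 7.1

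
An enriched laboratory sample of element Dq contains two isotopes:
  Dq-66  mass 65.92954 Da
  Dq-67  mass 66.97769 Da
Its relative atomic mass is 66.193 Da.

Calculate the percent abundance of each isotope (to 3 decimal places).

Dq-66: 74.864%, Dq-67: 25.136%

Let x be the fractional abundance of Dq-66; then Dq-67 has abundance 1 − x.
65.92954·x + 66.97769·(1 − x) = 66.193
(65.92954 − 66.97769)·x = 66.193 − 66.97769
x = -0.78469 / -1.04815 = 0.74864 → 74.864% Dq-66, 25.136% Dq-67.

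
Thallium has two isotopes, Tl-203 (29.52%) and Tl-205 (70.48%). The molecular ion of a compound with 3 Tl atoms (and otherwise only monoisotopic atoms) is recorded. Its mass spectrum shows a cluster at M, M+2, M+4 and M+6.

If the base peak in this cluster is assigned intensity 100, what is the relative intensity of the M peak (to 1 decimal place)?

(0.2952 + 0.7048)^3 gives M 0.0257, M+2 0.1843, M+4 0.4399, M+6 0.3501; the largest is M+4.
P(M+4) = C(3,2) × 0.2952^1 × 0.7048^2 = 3 × 0.2952 × 0.49674304 = 0.439916 (base)
P(M) = C(3,0) × 0.2952^3 × 0.7048^0 = 1 × 0.02572463 × 1.0000 = 0.025725
Relative intensity = 0.025725 / 0.439916 × 100 = 5.8

5.8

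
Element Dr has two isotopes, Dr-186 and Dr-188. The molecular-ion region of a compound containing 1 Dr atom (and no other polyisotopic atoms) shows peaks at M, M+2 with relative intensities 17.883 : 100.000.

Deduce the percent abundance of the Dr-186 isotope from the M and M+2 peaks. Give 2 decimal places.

15.17%

Let p = fractional abundance of Dr-186. I(M+2)/I(M) = [C(1,1)·p^0·(1−p)] / p^1 = 1·(1−p)/p = 100.000/17.883 = 5.5919
(1−p)/p = 5.5919/1 = 5.5919  ⇒  p = 1/(1 + 5.5919) = 0.1517
Dr-186: 15.17%, Dr-188: 84.83%.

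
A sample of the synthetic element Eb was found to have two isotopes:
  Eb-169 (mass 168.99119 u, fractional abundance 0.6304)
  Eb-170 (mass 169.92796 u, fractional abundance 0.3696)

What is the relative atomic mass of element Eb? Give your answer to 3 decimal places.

Weight each isotope mass by its fractional abundance: 0.6304 × 168.99119 + 0.3696 × 169.92796
= 106.532046 + 62.805374 = 169.337420 u

169.337 u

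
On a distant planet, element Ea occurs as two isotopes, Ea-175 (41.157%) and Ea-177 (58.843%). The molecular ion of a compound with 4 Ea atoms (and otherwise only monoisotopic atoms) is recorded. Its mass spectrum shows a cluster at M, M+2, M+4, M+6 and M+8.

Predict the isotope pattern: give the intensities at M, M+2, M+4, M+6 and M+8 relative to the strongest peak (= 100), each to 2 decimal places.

The 4 Ea atoms are independent, so intensities follow the terms of (0.41157 + 0.58843)^4.
P(M) = 0.41157^4 = 0.028693
P(M+2) = 4 × 0.41157^3 × 0.58843^1 = 0.164091
P(M+4) = 6 × 0.41157^2 × 0.58843^2 = 0.351907
P(M+6) = 4 × 0.41157^1 × 0.58843^3 = 0.335419
P(M+8) = 0.58843^4 = 0.119889
The M+4 peak is largest (0.351907); scaling to 100 gives 8.15 : 46.63 : 100.00 : 95.31 : 34.07.

8.15 : 46.63 : 100.00 : 95.31 : 34.07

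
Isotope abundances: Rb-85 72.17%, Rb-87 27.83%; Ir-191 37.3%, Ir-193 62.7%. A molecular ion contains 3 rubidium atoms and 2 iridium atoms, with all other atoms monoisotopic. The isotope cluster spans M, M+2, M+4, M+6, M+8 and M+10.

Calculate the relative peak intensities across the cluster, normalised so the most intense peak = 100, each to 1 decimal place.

14.0 : 63.1 : 100.0 : 67.4 : 20.3 : 2.3

Rubidium pattern (n=3): 0.37589809 : 0.43485841 : 0.16768892 : 0.02155458
Iridium pattern (n=2): 0.139129 : 0.467742 : 0.393129
Convolve the two distributions (both contribute in 2-u steps):
  M: 0.37589809×0.139129 = 0.052298
  M+2: 0.37589809×0.467742 + 0.43485841×0.139129 = 0.236325
  M+4: 0.37589809×0.393129 + 0.43485841×0.467742 + 0.16768892×0.139129 = 0.374508
  M+6: 0.43485841×0.393129 + 0.16768892×0.467742 + 0.02155458×0.139129 = 0.252389
  M+8: 0.16768892×0.393129 + 0.02155458×0.467742 = 0.076005
  M+10: 0.02155458×0.393129 = 0.008474
Scale to base peak (0.374508) = 100: 14.0 : 63.1 : 100.0 : 67.4 : 20.3 : 2.3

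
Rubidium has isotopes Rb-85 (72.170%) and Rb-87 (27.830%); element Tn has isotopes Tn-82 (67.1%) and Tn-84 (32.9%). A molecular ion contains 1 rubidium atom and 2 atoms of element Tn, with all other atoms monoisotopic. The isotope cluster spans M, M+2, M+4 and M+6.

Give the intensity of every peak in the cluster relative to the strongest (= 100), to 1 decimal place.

Rubidium pattern (n=1): 0.7217 : 0.2783
Element Tn pattern (n=2): 0.450241 : 0.441518 : 0.108241
Convolve the two distributions (both contribute in 2-u steps):
  M: 0.7217×0.450241 = 0.324939
  M+2: 0.7217×0.441518 + 0.2783×0.450241 = 0.443946
  M+4: 0.7217×0.108241 + 0.2783×0.441518 = 0.200992
  M+6: 0.2783×0.108241 = 0.030123
Scale to base peak (0.443946) = 100: 73.2 : 100.0 : 45.3 : 6.8

73.2 : 100.0 : 45.3 : 6.8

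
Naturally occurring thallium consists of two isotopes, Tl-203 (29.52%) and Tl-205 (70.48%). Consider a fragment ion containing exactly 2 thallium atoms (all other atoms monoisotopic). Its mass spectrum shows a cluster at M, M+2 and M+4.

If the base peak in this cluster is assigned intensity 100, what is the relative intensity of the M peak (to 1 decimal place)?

17.5

(0.2952 + 0.7048)^2 gives M 0.0871, M+2 0.4161, M+4 0.4967; the largest is M+4.
P(M+4) = C(2,2) × 0.2952^0 × 0.7048^2 = 1 × 1.0000 × 0.49674304 = 0.496743 (base)
P(M) = C(2,0) × 0.2952^2 × 0.7048^0 = 1 × 0.08714304 × 1.0000 = 0.087143
Relative intensity = 0.087143 / 0.496743 × 100 = 17.5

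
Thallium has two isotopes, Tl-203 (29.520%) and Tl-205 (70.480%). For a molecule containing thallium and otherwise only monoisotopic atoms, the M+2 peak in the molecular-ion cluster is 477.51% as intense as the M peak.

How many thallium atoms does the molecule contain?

With n Tl atoms, P(M+2)/P(M) = C(n,1)·p^(n−1)q / p^n = n·q/p = n · 0.70480/0.29520.
n = 4.7751 × 0.29520/0.70480 = 2.00 ≈ 2

2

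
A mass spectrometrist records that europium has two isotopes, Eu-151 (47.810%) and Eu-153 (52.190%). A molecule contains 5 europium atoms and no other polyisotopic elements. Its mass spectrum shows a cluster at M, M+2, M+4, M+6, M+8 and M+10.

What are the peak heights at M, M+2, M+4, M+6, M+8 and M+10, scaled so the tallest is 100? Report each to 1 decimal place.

7.7 : 42.0 : 91.6 : 100.0 : 54.6 : 11.9

The 5 Eu atoms are independent, so intensities follow the terms of (0.47810 + 0.52190)^5.
P(M) = 0.47810^5 = 0.024980
P(M+2) = 5 × 0.47810^4 × 0.52190^1 = 0.136343
P(M+4) = 10 × 0.47810^3 × 0.52190^2 = 0.297667
P(M+6) = 10 × 0.47810^2 × 0.52190^3 = 0.324937
P(M+8) = 5 × 0.47810^1 × 0.52190^4 = 0.177353
P(M+10) = 0.52190^5 = 0.038720
The M+6 peak is largest (0.324937); scaling to 100 gives 7.7 : 42.0 : 91.6 : 100.0 : 54.6 : 11.9.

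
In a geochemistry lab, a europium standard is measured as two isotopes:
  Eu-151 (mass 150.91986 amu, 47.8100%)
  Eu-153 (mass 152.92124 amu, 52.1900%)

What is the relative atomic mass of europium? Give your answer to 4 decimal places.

151.9644 amu

Average mass = Σ (abundance × isotope mass) = 0.478100 × 150.91986 + 0.521900 × 152.92124
= 72.154785 + 79.809595 = 151.964380 amu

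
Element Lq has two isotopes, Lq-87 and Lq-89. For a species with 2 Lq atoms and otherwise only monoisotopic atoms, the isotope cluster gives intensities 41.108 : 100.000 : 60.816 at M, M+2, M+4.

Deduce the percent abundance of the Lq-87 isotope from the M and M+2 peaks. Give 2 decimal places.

Let p = fractional abundance of Lq-87. I(M+2)/I(M) = [C(2,1)·p^1·(1−p)] / p^2 = 2·(1−p)/p = 100.000/41.108 = 2.4326
(1−p)/p = 2.4326/2 = 1.2163  ⇒  p = 1/(1 + 1.2163) = 0.4512
Lq-87: 45.12%, Lq-89: 54.88%.

45.12%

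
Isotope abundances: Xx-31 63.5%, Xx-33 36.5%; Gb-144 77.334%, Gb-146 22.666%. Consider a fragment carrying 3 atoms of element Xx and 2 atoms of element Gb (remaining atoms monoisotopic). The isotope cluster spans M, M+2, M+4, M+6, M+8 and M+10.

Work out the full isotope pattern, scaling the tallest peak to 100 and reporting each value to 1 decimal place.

43.3 : 100.0 : 90.4 : 39.8 : 8.5 : 0.7

Element Xx pattern (n=3): 0.25604788 : 0.44153138 : 0.25379362 : 0.04862712
Element Gb pattern (n=2): 0.59805476 : 0.35057049 : 0.05137476
Convolve the two distributions (both contribute in 2-u steps):
  M: 0.25604788×0.59805476 = 0.153131
  M+2: 0.25604788×0.35057049 + 0.44153138×0.59805476 = 0.353823
  M+4: 0.25604788×0.05137476 + 0.44153138×0.35057049 + 0.25379362×0.59805476 = 0.319725
  M+6: 0.44153138×0.05137476 + 0.25379362×0.35057049 + 0.04862712×0.59805476 = 0.140738
  M+8: 0.25379362×0.05137476 + 0.04862712×0.35057049 = 0.030086
  M+10: 0.04862712×0.05137476 = 0.002498
Scale to base peak (0.353823) = 100: 43.3 : 100.0 : 90.4 : 39.8 : 8.5 : 0.7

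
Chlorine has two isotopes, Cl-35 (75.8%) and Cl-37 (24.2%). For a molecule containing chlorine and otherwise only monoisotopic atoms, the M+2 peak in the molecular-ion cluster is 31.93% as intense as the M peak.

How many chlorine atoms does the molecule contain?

For n independent Cl atoms, I(M+2)/I(M) = n · (abundance Cl-37) / (abundance Cl-35) = n · 0.242/0.758.
n = 0.3193 × 0.758/0.242 = 1.00 ≈ 1

1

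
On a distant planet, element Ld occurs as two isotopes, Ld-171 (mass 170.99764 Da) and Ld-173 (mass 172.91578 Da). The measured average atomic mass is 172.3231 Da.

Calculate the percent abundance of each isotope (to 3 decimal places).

Writing the weighted mean with unknown fraction x of Ld-171:
170.99764·x + 172.91578·(1 − x) = 172.3231
(170.99764 − 172.91578)·x = 172.3231 − 172.91578
x = -0.59268 / -1.91814 = 0.30899 → 30.899% Ld-171, 69.101% Ld-173.

Ld-171: 30.899%, Ld-173: 69.101%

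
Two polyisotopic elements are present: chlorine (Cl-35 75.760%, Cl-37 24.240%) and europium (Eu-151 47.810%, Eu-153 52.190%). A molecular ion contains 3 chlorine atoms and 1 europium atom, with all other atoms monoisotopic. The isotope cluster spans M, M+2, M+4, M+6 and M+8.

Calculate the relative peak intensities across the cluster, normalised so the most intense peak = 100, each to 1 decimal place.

48.7 : 100.0 : 66.0 : 17.9 : 1.7

Chlorine pattern (n=3): 0.4348304 : 0.41738208 : 0.13354464 : 0.01424288
Europium pattern (n=1): 0.4781 : 0.5219
Convolve the two distributions (both contribute in 2-u steps):
  M: 0.4348304×0.4781 = 0.207892
  M+2: 0.4348304×0.5219 + 0.41738208×0.4781 = 0.426488
  M+4: 0.41738208×0.5219 + 0.13354464×0.4781 = 0.281679
  M+6: 0.13354464×0.5219 + 0.01424288×0.4781 = 0.076506
  M+8: 0.01424288×0.5219 = 0.007433
Scale to base peak (0.426488) = 100: 48.7 : 100.0 : 66.0 : 17.9 : 1.7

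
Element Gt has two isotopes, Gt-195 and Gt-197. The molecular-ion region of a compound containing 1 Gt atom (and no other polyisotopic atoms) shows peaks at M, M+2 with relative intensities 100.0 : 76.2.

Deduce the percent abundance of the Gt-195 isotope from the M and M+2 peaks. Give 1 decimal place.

56.8%

Write p for the Gt-195 fraction. I(M+2)/I(M) = [C(1,1)·p^0·(1−p)] / p^1 = 1·(1−p)/p = 76.2/100.0 = 0.7620
(1−p)/p = 0.7620/1 = 0.7620  ⇒  p = 1/(1 + 0.7620) = 0.5675
Gt-195: 56.8%, Gt-197: 43.2%.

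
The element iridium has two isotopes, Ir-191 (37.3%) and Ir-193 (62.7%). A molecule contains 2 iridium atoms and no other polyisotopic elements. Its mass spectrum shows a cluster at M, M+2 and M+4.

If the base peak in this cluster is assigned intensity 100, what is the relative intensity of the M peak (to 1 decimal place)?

(0.373 + 0.627)^2 gives M 0.1391, M+2 0.4677, M+4 0.3931; the largest is M+2.
P(M+2) = C(2,1) × 0.373^1 × 0.627^1 = 2 × 0.3730 × 0.6270 = 0.467742 (base)
P(M) = C(2,0) × 0.373^2 × 0.627^0 = 1 × 0.139129 × 1.0000 = 0.139129
Relative intensity = 0.139129 / 0.467742 × 100 = 29.7

29.7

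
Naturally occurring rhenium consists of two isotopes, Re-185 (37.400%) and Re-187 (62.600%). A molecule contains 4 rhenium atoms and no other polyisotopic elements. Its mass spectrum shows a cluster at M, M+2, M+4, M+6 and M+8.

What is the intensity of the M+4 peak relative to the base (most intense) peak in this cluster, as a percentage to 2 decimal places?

89.62%

Term probabilities: M 0.0196, M+2 0.1310, M+4 0.3289, M+6 0.3670, M+8 0.1536. Base peak = M+6.
P(M+6) = C(4,3) × 0.37400^1 × 0.62600^3 = 4 × 0.3740 × 0.24531438 = 0.366990 (base)
P(M+4) = C(4,2) × 0.37400^2 × 0.62600^2 = 6 × 0.139876 × 0.391876 = 0.328884
Relative intensity = 0.328884 / 0.366990 × 100 = 89.62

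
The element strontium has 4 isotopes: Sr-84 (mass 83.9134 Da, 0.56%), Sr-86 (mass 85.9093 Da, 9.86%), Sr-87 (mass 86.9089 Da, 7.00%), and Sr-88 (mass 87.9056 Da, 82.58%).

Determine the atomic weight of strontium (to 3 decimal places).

87.617 Da

The abundance-weighted mean is 0.0056 × 83.9134 + 0.0986 × 85.9093 + 0.0700 × 86.9089 + 0.8258 × 87.9056
= 0.46992 + 8.47066 + 6.08362 + 72.59244 = 87.61664 Da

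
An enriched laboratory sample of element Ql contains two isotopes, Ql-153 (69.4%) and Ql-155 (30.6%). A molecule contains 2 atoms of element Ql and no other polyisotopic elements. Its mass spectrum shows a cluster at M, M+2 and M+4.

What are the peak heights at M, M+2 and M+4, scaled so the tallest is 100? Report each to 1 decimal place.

Each Ql atom is independently Ql-153 (p = 0.694) or Ql-155 (q = 0.306); the cluster is the binomial expansion (p + q)^2.
P(M) = 0.694^2 = 0.481636
P(M+2) = 2 × 0.694^1 × 0.306^1 = 0.424728
P(M+4) = 0.306^2 = 0.093636
The M peak is largest (0.481636); scaling to 100 gives 100.0 : 88.2 : 19.4.

100.0 : 88.2 : 19.4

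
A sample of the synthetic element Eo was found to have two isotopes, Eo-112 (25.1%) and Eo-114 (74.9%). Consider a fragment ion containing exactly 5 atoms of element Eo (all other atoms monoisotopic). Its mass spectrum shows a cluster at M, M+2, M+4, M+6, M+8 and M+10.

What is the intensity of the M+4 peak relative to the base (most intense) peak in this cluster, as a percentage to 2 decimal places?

22.46%

Binomial terms of (0.251 + 0.749)^5: M 0.0010, M+2 0.0149, M+4 0.0887, M+6 0.2647, M+8 0.3950, M+10 0.2357 → M+8 is the base peak.
P(M+8) = C(5,4) × 0.251^1 × 0.749^4 = 5 × 0.2510 × 0.31472212 = 0.394976 (base)
P(M+4) = C(5,2) × 0.251^3 × 0.749^2 = 10 × 0.01581325 × 0.561001 = 0.088712
Relative intensity = 0.088712 / 0.394976 × 100 = 22.46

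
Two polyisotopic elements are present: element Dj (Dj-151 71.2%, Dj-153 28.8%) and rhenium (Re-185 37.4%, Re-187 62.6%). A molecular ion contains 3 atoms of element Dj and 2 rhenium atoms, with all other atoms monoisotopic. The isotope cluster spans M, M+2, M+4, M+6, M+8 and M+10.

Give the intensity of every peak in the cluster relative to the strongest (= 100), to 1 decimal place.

13.6 : 62.0 : 100.0 : 69.5 : 21.7 : 2.5

Element Dj pattern (n=3): 0.36094413 : 0.43799962 : 0.17716838 : 0.02388787
Rhenium pattern (n=2): 0.139876 : 0.468248 : 0.391876
Convolve the two distributions (both contribute in 2-u steps):
  M: 0.36094413×0.139876 = 0.050487
  M+2: 0.36094413×0.468248 + 0.43799962×0.139876 = 0.230277
  M+4: 0.36094413×0.391876 + 0.43799962×0.468248 + 0.17716838×0.139876 = 0.371319
  M+6: 0.43799962×0.391876 + 0.17716838×0.468248 + 0.02388787×0.139876 = 0.257942
  M+8: 0.17716838×0.391876 + 0.02388787×0.468248 = 0.080613
  M+10: 0.02388787×0.391876 = 0.009361
Scale to base peak (0.371319) = 100: 13.6 : 62.0 : 100.0 : 69.5 : 21.7 : 2.5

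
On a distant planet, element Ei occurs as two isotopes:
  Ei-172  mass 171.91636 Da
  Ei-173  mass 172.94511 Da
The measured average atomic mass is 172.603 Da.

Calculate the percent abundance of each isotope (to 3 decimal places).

Let x be the fractional abundance of Ei-172; then Ei-173 has abundance 1 − x.
171.91636·x + 172.94511·(1 − x) = 172.603
(171.91636 − 172.94511)·x = 172.603 − 172.94511
x = -0.34211 / -1.02875 = 0.33255 → 33.255% Ei-172, 66.745% Ei-173.

Ei-172: 33.255%, Ei-173: 66.745%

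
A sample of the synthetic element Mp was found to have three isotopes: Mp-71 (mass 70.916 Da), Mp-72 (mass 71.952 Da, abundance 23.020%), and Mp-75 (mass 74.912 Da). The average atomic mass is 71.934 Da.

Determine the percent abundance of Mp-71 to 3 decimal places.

Let x and y be the fractions of Mp-71 and Mp-75. Then x + y = 1 − 0.23020 = 0.76980 and 70.916x + 74.912y = 71.934 − 0.23020×71.952 = 55.3706496.
Substituting: 70.916x + 74.912(0.76980 − x) = 55.3706496
(70.916 − 74.912)x = -2.296608  ⇒  x = 0.57473, y = 0.19507
Mp-71: 57.473%, Mp-75: 19.507%.

57.473%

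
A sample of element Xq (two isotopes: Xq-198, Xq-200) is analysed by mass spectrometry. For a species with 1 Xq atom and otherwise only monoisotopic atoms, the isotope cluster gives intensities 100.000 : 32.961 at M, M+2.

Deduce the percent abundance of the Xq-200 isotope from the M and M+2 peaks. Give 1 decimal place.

Write p for the Xq-198 fraction. I(M+2)/I(M) = [C(1,1)·p^0·(1−p)] / p^1 = 1·(1−p)/p = 32.961/100.000 = 0.3296
(1−p)/p = 0.3296/1 = 0.3296  ⇒  p = 1/(1 + 0.3296) = 0.7521
Xq-198: 75.2%, Xq-200: 24.8%.

24.8%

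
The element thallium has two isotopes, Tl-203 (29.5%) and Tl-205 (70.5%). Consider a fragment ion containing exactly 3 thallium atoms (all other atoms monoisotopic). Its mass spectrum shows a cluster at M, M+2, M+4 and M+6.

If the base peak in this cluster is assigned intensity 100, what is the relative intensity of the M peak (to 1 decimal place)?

Term probabilities: M 0.0257, M+2 0.1841, M+4 0.4399, M+6 0.3504. Base peak = M+4.
P(M+4) = C(3,2) × 0.295^1 × 0.705^2 = 3 × 0.2950 × 0.497025 = 0.439867 (base)
P(M) = C(3,0) × 0.295^3 × 0.705^0 = 1 × 0.02567237 × 1.0000 = 0.025672
Relative intensity = 0.025672 / 0.439867 × 100 = 5.8

5.8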